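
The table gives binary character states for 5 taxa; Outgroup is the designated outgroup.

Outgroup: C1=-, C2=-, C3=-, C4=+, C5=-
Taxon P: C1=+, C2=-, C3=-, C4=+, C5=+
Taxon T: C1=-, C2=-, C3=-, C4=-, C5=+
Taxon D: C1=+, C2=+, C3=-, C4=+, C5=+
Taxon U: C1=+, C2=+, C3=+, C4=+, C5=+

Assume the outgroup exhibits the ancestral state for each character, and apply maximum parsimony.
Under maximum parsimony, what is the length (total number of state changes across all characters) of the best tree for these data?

Character polarity is set by the outgroup: the derived state is whichever differs from the outgroup's state, so for C4 the derived state is '-', and for the remaining characters it is '+'.
C1: derived state '+' in Taxon D, Taxon P, and Taxon U only — synapomorphy for {Taxon D, Taxon P, Taxon U}.
C2 (derived state '+') is shared by Taxon D and Taxon U — a synapomorphy uniting that clade.
C3 (derived state '+') is unique to Taxon U (autapomorphy; uninformative for grouping).
C4: derived state '-' in Taxon T only — an autapomorphy, so it tells us nothing about relationships among taxa.
All ingroup taxa share the derived state '+' for C5; it defines the ingroup but does not resolve relationships within it.
Most parsimonious ingroup topology: ((Taxon P,(Taxon D,Taxon U)),Taxon T).
Changes per character on this tree: C1: 1; C2: 1; C3: 1; C4: 1; C5: 1.
Total = 5.

5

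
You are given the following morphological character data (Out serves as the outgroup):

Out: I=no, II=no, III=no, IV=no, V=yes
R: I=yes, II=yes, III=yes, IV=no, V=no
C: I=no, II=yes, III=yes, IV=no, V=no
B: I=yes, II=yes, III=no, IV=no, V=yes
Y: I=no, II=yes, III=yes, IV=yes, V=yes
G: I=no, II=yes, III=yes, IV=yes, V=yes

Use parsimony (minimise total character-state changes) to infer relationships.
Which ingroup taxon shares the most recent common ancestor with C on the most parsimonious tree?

R

Character polarity is set by the outgroup: the derived state is whichever differs from the outgroup's state, so for V the derived state is 'no', and for the remaining characters it is 'yes'.
I (state 'yes') occurs in B and R but conflicts with the nesting implied by the other characters — most parsimoniously interpreted as homoplasy.
II (derived state 'yes') is shared by all ingroup taxa — unites the whole ingroup.
Only C, G, R, and Y show the derived state 'yes' for III, supporting them as a clade.
IV (derived state 'yes') is shared by G and Y — a synapomorphy uniting that clade.
Only C and R show the derived state 'no' for V, supporting them as a clade.
Most parsimonious ingroup topology: (B,((C,R),(Y,G))).
C and R form a cherry on this tree, so they are sister taxa.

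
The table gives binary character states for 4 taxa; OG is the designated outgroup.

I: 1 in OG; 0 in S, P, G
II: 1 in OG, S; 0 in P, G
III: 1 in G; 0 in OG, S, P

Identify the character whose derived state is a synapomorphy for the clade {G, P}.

II

Character polarity is set by the outgroup: the derived state is whichever differs from the outgroup's state, so for I, II the derived state is '0', and for the remaining characters it is '1'.
All ingroup taxa share the derived state '0' for I; it defines the ingroup but does not resolve relationships within it.
II (derived state '0') is shared by G and P — a synapomorphy uniting that clade.
III (derived state '1') is unique to G (autapomorphy; uninformative for grouping).
Most parsimonious ingroup topology: (S,(P,G)).
The clade {G, P} is supported by II: its derived state '0' occurs in exactly those taxa and in no other taxon (including the outgroup).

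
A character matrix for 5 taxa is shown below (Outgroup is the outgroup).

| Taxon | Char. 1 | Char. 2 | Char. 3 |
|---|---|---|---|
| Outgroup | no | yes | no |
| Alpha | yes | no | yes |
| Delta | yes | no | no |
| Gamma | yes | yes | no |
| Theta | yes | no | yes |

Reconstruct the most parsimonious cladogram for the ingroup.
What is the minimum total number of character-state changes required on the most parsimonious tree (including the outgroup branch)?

3

Character polarity is set by the outgroup: the derived state is whichever differs from the outgroup's state, so for Char. 2 the derived state is 'no', and for the remaining characters it is 'yes'.
All ingroup taxa share the derived state 'yes' for Char. 1; it defines the ingroup but does not resolve relationships within it.
Only Alpha, Delta, and Theta show the derived state 'no' for Char. 2, supporting them as a clade.
Char. 3 (derived state 'yes') is shared by Alpha and Theta — a synapomorphy uniting that clade.
Most parsimonious ingroup topology: (((Alpha,Theta),Delta),Gamma).
Changes per character on this tree: Char. 1: 1; Char. 2: 1; Char. 3: 1.
Total = 3.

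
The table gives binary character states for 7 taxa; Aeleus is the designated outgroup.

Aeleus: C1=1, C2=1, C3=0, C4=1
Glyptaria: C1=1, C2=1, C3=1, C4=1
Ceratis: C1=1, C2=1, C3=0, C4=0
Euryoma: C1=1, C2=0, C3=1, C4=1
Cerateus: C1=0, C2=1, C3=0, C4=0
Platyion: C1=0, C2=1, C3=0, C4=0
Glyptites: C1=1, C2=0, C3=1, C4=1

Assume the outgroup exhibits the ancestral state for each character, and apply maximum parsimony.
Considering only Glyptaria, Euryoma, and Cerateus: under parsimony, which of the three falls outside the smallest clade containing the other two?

Cerateus

Character polarity is set by the outgroup: the derived state is whichever differs from the outgroup's state, so for C1, C2, C4 the derived state is '0', and for the remaining characters it is '1'.
C1 (derived state '0') is shared by Cerateus and Platyion — a synapomorphy uniting that clade.
Only Euryoma and Glyptites show the derived state '0' for C2, supporting them as a clade.
C3 (derived state '1') is shared by Euryoma, Glyptaria, and Glyptites — a synapomorphy uniting that clade.
C4: derived state '0' in Cerateus, Ceratis, and Platyion only — synapomorphy for {Cerateus, Ceratis, Platyion}.
Most parsimonious ingroup topology: ((Glyptaria,(Euryoma,Glyptites)),(Ceratis,(Cerateus,Platyion))).
Euryoma and Glyptaria share a more recent common ancestor with each other than either does with Cerateus, so Cerateus is the least closely related of the three.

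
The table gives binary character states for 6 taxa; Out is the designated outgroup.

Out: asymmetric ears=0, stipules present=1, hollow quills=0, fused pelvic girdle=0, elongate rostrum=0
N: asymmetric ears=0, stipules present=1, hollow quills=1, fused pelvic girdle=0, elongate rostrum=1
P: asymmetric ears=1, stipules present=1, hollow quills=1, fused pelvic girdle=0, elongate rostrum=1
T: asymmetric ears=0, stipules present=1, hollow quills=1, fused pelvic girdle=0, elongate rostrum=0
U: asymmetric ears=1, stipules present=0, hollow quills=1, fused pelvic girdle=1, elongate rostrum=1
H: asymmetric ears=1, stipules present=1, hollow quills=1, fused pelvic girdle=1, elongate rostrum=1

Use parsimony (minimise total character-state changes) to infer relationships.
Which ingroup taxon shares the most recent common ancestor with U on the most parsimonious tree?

H

Character polarity is set by the outgroup: the derived state is whichever differs from the outgroup's state, so for stipules present the derived state is '0', and for the remaining characters it is '1'.
asymmetric ears (derived state '1') is shared by H, P, and U — a synapomorphy uniting that clade.
stipules present (derived state '0') is unique to U (autapomorphy; uninformative for grouping).
hollow quills (derived state '1') is shared by all ingroup taxa — unites the whole ingroup.
Only H and U show the derived state '1' for fused pelvic girdle, supporting them as a clade.
Only H, N, P, and U show the derived state '1' for elongate rostrum, supporting them as a clade.
Most parsimonious ingroup topology: ((N,(P,(U,H))),T).
U and H form a cherry on this tree, so they are sister taxa.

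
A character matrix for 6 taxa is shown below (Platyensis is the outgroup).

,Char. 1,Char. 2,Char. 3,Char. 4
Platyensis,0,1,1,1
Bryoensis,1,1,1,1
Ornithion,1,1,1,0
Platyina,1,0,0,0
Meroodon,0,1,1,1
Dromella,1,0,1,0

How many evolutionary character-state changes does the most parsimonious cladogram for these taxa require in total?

Character polarity is set by the outgroup: the derived state is whichever differs from the outgroup's state, so for Char. 2, Char. 3, Char. 4 the derived state is '0', and for the remaining characters it is '1'.
Char. 1 (derived state '1') is shared by Bryoensis, Dromella, Ornithion, and Platyina — a synapomorphy uniting that clade.
Char. 2 (derived state '0') is shared by Dromella and Platyina — a synapomorphy uniting that clade.
Char. 3: derived state '0' in Platyina only — an autapomorphy, so it tells us nothing about relationships among taxa.
Char. 4: derived state '0' in Dromella, Ornithion, and Platyina only — synapomorphy for {Dromella, Ornithion, Platyina}.
Most parsimonious ingroup topology: ((Bryoensis,(Ornithion,(Platyina,Dromella))),Meroodon).
Changes per character on this tree: Char. 1: 1; Char. 2: 1; Char. 3: 1; Char. 4: 1.
Total = 4.

4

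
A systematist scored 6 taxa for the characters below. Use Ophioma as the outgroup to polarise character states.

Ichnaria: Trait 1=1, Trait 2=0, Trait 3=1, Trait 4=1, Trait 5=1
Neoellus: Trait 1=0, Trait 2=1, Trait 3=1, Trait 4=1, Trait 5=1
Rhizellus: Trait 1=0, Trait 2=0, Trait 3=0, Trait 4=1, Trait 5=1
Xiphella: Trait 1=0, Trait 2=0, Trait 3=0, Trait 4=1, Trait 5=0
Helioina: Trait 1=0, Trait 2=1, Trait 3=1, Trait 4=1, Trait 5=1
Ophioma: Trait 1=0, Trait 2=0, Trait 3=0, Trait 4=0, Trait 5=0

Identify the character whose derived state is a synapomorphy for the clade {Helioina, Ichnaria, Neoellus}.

Trait 3

The outgroup has state '0' for every character, so '1' is the derived state throughout.
Trait 1 (derived state '1') is unique to Ichnaria (autapomorphy; uninformative for grouping).
Trait 2: derived state '1' in Helioina and Neoellus only — synapomorphy for {Helioina, Neoellus}.
Trait 3: derived state '1' in Helioina, Ichnaria, and Neoellus only — synapomorphy for {Helioina, Ichnaria, Neoellus}.
Trait 4 (derived state '1') is shared by all ingroup taxa — unites the whole ingroup.
Only Helioina, Ichnaria, Neoellus, and Rhizellus show the derived state '1' for Trait 5, supporting them as a clade.
Most parsimonious ingroup topology: ((((Helioina,Neoellus),Ichnaria),Rhizellus),Xiphella).
The clade {Helioina, Ichnaria, Neoellus} is supported by Trait 3: its derived state '1' occurs in exactly those taxa and in no other taxon (including the outgroup).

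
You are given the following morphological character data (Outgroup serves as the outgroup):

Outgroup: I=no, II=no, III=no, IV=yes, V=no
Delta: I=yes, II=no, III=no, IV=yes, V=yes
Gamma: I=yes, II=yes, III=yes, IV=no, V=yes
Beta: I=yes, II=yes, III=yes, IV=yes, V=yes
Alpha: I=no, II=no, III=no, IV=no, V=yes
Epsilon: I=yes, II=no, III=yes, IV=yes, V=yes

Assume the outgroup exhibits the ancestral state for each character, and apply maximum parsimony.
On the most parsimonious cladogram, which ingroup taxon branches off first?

Alpha

Character polarity is set by the outgroup: the derived state is whichever differs from the outgroup's state, so for IV the derived state is 'no', and for the remaining characters it is 'yes'.
Only Beta, Delta, Epsilon, and Gamma show the derived state 'yes' for I, supporting them as a clade.
Only Beta and Gamma show the derived state 'yes' for II, supporting them as a clade.
III (derived state 'yes') is shared by Beta, Epsilon, and Gamma — a synapomorphy uniting that clade.
IV (state 'no') occurs in Alpha and Gamma but conflicts with the nesting implied by the other characters — most parsimoniously interpreted as homoplasy.
V (derived state 'yes') is shared by all ingroup taxa — unites the whole ingroup.
Most parsimonious ingroup topology: ((Delta,((Gamma,Beta),Epsilon)),Alpha).
Alpha is sister to the clade containing all other ingroup taxa, so it is the earliest-diverging (most basal) ingroup lineage.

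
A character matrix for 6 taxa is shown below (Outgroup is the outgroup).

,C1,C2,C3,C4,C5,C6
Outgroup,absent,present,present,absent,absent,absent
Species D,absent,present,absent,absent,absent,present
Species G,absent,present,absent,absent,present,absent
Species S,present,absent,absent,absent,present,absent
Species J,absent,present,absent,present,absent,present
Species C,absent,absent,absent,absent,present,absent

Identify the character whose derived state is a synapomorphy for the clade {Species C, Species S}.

Character polarity is set by the outgroup: the derived state is whichever differs from the outgroup's state, so for C2, C3 the derived state is 'absent', and for the remaining characters it is 'present'.
C1 (derived state 'present') is unique to Species S (autapomorphy; uninformative for grouping).
Only Species C and Species S show the derived state 'absent' for C2, supporting them as a clade.
C3 (derived state 'absent') is shared by all ingroup taxa — unites the whole ingroup.
C4: derived state 'present' in Species J only — an autapomorphy, so it tells us nothing about relationships among taxa.
Only Species C, Species G, and Species S show the derived state 'present' for C5, supporting them as a clade.
C6 (derived state 'present') is shared by Species D and Species J — a synapomorphy uniting that clade.
Most parsimonious ingroup topology: ((Species D,Species J),(Species G,(Species S,Species C))).
The clade {Species C, Species S} is supported by C2: its derived state 'absent' occurs in exactly those taxa and in no other taxon (including the outgroup).

C2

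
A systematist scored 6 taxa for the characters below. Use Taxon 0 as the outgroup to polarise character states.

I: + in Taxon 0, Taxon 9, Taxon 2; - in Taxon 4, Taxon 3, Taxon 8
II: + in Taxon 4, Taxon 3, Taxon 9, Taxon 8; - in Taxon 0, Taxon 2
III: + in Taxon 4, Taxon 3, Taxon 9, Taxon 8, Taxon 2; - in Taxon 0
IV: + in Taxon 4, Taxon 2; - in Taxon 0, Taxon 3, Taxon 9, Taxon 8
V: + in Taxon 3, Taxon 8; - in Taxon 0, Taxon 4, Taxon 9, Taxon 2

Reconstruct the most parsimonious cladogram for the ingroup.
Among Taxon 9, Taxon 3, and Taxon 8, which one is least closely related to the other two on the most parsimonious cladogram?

Character polarity is set by the outgroup: the derived state is whichever differs from the outgroup's state, so for I the derived state is '-', and for the remaining characters it is '+'.
Only Taxon 3, Taxon 4, and Taxon 8 show the derived state '-' for I, supporting them as a clade.
Only Taxon 3, Taxon 4, Taxon 8, and Taxon 9 show the derived state '+' for II, supporting them as a clade.
All ingroup taxa share the derived state '+' for III; it defines the ingroup but does not resolve relationships within it.
IV groups Taxon 2 and Taxon 4, which is incompatible with the clades supported by the remaining characters; treating it as convergent (homoplasy) costs fewer steps than any alternative tree.
V (derived state '+') is shared by Taxon 3 and Taxon 8 — a synapomorphy uniting that clade.
Most parsimonious ingroup topology: (((Taxon 4,(Taxon 3,Taxon 8)),Taxon 9),Taxon 2).
Taxon 8 and Taxon 3 share a more recent common ancestor with each other than either does with Taxon 9, so Taxon 9 is the least closely related of the three.

Taxon 9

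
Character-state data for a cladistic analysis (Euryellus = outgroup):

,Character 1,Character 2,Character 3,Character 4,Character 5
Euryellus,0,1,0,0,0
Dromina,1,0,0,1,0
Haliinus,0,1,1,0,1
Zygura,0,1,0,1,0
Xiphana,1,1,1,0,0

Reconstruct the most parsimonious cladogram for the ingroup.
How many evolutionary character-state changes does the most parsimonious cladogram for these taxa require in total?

Character polarity is set by the outgroup: the derived state is whichever differs from the outgroup's state, so for Character 2 the derived state is '0', and for the remaining characters it is '1'.
Character 1 (state '1') occurs in Dromina and Xiphana but conflicts with the nesting implied by the other characters — most parsimoniously interpreted as homoplasy.
Character 2: derived state '0' in Dromina only — an autapomorphy, so it tells us nothing about relationships among taxa.
Character 3 (derived state '1') is shared by Haliinus and Xiphana — a synapomorphy uniting that clade.
Only Dromina and Zygura show the derived state '1' for Character 4, supporting them as a clade.
Character 5: derived state '1' in Haliinus only — an autapomorphy, so it tells us nothing about relationships among taxa.
Most parsimonious ingroup topology: ((Dromina,Zygura),(Haliinus,Xiphana)).
Changes per character on this tree: Character 1: 2; Character 2: 1; Character 3: 1; Character 4: 1; Character 5: 1.
Total = 6.

6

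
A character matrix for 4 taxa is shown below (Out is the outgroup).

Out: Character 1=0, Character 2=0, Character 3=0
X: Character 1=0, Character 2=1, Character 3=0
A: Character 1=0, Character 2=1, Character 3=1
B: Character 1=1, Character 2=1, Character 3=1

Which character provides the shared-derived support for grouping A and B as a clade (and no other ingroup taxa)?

Character 3

The outgroup has state '0' for every character, so '1' is the derived state throughout.
Character 1: derived state '1' in B only — an autapomorphy, so it tells us nothing about relationships among taxa.
All ingroup taxa share the derived state '1' for Character 2; it defines the ingroup but does not resolve relationships within it.
Only A and B show the derived state '1' for Character 3, supporting them as a clade.
Most parsimonious ingroup topology: (X,(A,B)).
The clade {A, B} is supported by Character 3: its derived state '1' occurs in exactly those taxa and in no other taxon (including the outgroup).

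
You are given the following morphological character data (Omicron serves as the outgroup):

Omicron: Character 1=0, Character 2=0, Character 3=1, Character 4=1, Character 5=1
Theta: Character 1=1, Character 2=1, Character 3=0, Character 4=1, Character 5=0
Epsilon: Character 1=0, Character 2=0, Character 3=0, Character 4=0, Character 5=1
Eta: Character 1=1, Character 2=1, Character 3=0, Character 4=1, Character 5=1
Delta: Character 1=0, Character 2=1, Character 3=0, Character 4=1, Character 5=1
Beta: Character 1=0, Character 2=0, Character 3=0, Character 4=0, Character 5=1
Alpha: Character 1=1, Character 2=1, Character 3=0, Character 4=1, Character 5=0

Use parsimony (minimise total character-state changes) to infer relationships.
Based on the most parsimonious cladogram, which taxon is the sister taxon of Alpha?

Character polarity is set by the outgroup: the derived state is whichever differs from the outgroup's state, so for Character 3, Character 4, Character 5 the derived state is '0', and for the remaining characters it is '1'.
Character 1 (derived state '1') is shared by Alpha, Eta, and Theta — a synapomorphy uniting that clade.
Only Alpha, Delta, Eta, and Theta show the derived state '1' for Character 2, supporting them as a clade.
All ingroup taxa share the derived state '0' for Character 3; it defines the ingroup but does not resolve relationships within it.
Only Beta and Epsilon show the derived state '0' for Character 4, supporting them as a clade.
Character 5 (derived state '0') is shared by Alpha and Theta — a synapomorphy uniting that clade.
Most parsimonious ingroup topology: ((((Theta,Alpha),Eta),Delta),(Epsilon,Beta)).
Alpha and Theta form a cherry on this tree, so they are sister taxa.

Theta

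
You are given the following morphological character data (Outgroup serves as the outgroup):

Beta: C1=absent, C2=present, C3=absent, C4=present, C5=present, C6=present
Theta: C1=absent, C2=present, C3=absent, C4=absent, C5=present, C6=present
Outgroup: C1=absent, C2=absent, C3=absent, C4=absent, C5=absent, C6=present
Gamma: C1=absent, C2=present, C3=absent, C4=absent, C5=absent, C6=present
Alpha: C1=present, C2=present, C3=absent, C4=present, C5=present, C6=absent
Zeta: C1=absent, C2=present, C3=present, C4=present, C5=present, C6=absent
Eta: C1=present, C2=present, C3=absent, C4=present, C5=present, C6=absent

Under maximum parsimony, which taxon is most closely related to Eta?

Alpha

Character polarity is set by the outgroup: the derived state is whichever differs from the outgroup's state, so for C6 the derived state is 'absent', and for the remaining characters it is 'present'.
C1 (derived state 'present') is shared by Alpha and Eta — a synapomorphy uniting that clade.
All ingroup taxa share the derived state 'present' for C2; it defines the ingroup but does not resolve relationships within it.
C3: derived state 'present' in Zeta only — an autapomorphy, so it tells us nothing about relationships among taxa.
C4 (derived state 'present') is shared by Alpha, Beta, Eta, and Zeta — a synapomorphy uniting that clade.
C5: derived state 'present' in Alpha, Beta, Eta, Theta, and Zeta only — synapomorphy for {Alpha, Beta, Eta, Theta, Zeta}.
C6: derived state 'absent' in Alpha, Eta, and Zeta only — synapomorphy for {Alpha, Eta, Zeta}.
Most parsimonious ingroup topology: (((Beta,((Alpha,Eta),Zeta)),Theta),Gamma).
Eta and Alpha form a cherry on this tree, so they are sister taxa.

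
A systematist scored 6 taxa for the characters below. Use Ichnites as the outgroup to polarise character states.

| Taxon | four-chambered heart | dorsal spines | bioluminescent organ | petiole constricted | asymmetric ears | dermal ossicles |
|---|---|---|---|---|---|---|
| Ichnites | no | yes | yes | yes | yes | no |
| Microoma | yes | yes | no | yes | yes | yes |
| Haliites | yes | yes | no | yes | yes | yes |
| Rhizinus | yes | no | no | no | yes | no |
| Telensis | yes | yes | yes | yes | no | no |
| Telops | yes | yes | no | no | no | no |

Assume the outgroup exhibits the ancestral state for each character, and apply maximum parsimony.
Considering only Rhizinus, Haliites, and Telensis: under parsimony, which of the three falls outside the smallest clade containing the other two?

Telensis

Character polarity is set by the outgroup: the derived state is whichever differs from the outgroup's state, so for dorsal spines, bioluminescent organ, petiole constricted, asymmetric ears the derived state is 'no', and for the remaining characters it is 'yes'.
four-chambered heart (derived state 'yes') is shared by all ingroup taxa — unites the whole ingroup.
dorsal spines (derived state 'no') is unique to Rhizinus (autapomorphy; uninformative for grouping).
Only Haliites, Microoma, Rhizinus, and Telops show the derived state 'no' for bioluminescent organ, supporting them as a clade.
Only Rhizinus and Telops show the derived state 'no' for petiole constricted, supporting them as a clade.
asymmetric ears (state 'no') occurs in Telensis and Telops but conflicts with the nesting implied by the other characters — most parsimoniously interpreted as homoplasy.
dermal ossicles: derived state 'yes' in Haliites and Microoma only — synapomorphy for {Haliites, Microoma}.
Most parsimonious ingroup topology: (((Microoma,Haliites),(Rhizinus,Telops)),Telensis).
Rhizinus and Haliites share a more recent common ancestor with each other than either does with Telensis, so Telensis is the least closely related of the three.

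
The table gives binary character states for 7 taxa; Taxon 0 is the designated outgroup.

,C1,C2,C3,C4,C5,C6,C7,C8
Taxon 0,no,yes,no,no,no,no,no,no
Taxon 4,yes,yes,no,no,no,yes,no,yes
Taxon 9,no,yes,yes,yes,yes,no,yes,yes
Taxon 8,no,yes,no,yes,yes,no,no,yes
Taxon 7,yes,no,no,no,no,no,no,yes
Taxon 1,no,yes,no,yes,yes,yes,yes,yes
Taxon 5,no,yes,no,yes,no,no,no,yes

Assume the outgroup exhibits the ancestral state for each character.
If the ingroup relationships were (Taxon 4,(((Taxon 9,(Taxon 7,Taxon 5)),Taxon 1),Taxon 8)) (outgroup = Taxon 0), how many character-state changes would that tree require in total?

13

Map each character onto (Taxon 4,(((Taxon 9,(Taxon 7,Taxon 5)),Taxon 1),Taxon 8)) (rooted by Taxon 0) and count the minimum state changes it requires (Fitch parsimony):
C1: 2; C2: 1; C3: 1; C4: 2; C5: 2; C6: 2; C7: 2; C8: 1.
Total tree length = 13.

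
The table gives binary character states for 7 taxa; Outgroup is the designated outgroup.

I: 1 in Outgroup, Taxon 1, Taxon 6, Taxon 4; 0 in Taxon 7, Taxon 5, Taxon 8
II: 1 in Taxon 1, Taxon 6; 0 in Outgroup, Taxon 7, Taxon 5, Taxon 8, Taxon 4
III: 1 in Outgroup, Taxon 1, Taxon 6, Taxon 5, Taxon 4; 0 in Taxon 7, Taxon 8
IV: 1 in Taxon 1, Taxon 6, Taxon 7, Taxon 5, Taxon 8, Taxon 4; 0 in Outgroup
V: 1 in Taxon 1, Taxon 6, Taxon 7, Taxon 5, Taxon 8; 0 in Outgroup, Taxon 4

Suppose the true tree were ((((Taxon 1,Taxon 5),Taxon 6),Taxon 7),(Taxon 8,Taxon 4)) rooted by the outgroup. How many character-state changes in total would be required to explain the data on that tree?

10

Map each character onto ((((Taxon 1,Taxon 5),Taxon 6),Taxon 7),(Taxon 8,Taxon 4)) (rooted by Outgroup) and count the minimum state changes it requires (Fitch parsimony):
I: 3; II: 2; III: 2; IV: 1; V: 2.
Total tree length = 10.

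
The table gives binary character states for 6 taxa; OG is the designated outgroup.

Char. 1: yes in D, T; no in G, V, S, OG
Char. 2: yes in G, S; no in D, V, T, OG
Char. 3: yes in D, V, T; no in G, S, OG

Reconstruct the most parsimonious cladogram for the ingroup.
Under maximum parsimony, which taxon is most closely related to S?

G

The outgroup has state 'no' for every character, so 'yes' is the derived state throughout.
Char. 1: derived state 'yes' in D and T only — synapomorphy for {D, T}.
Char. 2: derived state 'yes' in G and S only — synapomorphy for {G, S}.
Char. 3: derived state 'yes' in D, T, and V only — synapomorphy for {D, T, V}.
Most parsimonious ingroup topology: ((G,S),(V,(T,D))).
S and G form a cherry on this tree, so they are sister taxa.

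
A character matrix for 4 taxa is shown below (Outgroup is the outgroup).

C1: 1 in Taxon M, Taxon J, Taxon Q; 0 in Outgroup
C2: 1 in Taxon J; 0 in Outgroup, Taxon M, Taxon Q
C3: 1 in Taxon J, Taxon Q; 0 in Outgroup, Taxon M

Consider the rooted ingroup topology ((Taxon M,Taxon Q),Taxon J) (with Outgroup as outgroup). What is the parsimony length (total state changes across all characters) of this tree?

4

Map each character onto ((Taxon M,Taxon Q),Taxon J) (rooted by Outgroup) and count the minimum state changes it requires (Fitch parsimony):
C1: 1; C2: 1; C3: 2.
Total tree length = 4.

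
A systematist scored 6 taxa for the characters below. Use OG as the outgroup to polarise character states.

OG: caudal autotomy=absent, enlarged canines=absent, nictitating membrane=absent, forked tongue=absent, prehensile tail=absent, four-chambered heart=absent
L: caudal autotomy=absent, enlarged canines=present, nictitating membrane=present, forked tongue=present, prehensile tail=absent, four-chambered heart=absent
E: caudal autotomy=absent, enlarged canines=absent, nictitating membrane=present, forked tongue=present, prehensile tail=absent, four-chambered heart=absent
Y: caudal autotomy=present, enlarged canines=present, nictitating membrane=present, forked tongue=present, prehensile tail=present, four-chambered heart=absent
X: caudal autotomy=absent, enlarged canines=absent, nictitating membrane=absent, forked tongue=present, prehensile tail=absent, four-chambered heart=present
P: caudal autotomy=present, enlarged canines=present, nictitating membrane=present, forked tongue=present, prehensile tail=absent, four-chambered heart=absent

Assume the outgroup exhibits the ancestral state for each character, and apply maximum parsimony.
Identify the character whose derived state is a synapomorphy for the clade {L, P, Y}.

The outgroup has state 'absent' for every character, so 'present' is the derived state throughout.
caudal autotomy: derived state 'present' in P and Y only — synapomorphy for {P, Y}.
Only L, P, and Y show the derived state 'present' for enlarged canines, supporting them as a clade.
nictitating membrane (derived state 'present') is shared by E, L, P, and Y — a synapomorphy uniting that clade.
All ingroup taxa share the derived state 'present' for forked tongue; it defines the ingroup but does not resolve relationships within it.
prehensile tail: derived state 'present' in Y only — an autapomorphy, so it tells us nothing about relationships among taxa.
four-chambered heart: derived state 'present' in X only — an autapomorphy, so it tells us nothing about relationships among taxa.
Most parsimonious ingroup topology: (((L,(Y,P)),E),X).
The clade {L, P, Y} is supported by enlarged canines: its derived state 'present' occurs in exactly those taxa and in no other taxon (including the outgroup).

enlarged canines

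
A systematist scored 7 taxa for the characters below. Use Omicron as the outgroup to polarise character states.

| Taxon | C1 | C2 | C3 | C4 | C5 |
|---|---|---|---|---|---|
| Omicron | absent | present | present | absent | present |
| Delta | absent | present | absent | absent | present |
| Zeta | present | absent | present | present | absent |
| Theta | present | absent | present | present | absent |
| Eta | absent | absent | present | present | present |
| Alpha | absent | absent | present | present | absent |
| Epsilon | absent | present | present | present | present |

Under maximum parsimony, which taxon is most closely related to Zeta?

Character polarity is set by the outgroup: the derived state is whichever differs from the outgroup's state, so for C2, C3, C5 the derived state is 'absent', and for the remaining characters it is 'present'.
Only Theta and Zeta show the derived state 'present' for C1, supporting them as a clade.
C2: derived state 'absent' in Alpha, Eta, Theta, and Zeta only — synapomorphy for {Alpha, Eta, Theta, Zeta}.
C3 (derived state 'absent') is unique to Delta (autapomorphy; uninformative for grouping).
Only Alpha, Epsilon, Eta, Theta, and Zeta show the derived state 'present' for C4, supporting them as a clade.
Only Alpha, Theta, and Zeta show the derived state 'absent' for C5, supporting them as a clade.
Most parsimonious ingroup topology: (Delta,((((Zeta,Theta),Alpha),Eta),Epsilon)).
Zeta and Theta form a cherry on this tree, so they are sister taxa.

Theta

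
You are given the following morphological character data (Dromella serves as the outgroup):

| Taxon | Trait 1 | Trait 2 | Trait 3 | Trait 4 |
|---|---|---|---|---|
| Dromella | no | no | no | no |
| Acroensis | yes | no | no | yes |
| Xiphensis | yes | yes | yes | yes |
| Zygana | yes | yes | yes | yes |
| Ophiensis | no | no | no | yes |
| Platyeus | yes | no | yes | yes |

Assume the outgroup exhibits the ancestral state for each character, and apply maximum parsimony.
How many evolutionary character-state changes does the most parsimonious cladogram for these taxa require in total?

4

The outgroup has state 'no' for every character, so 'yes' is the derived state throughout.
Trait 1: derived state 'yes' in Acroensis, Platyeus, Xiphensis, and Zygana only — synapomorphy for {Acroensis, Platyeus, Xiphensis, Zygana}.
Trait 2: derived state 'yes' in Xiphensis and Zygana only — synapomorphy for {Xiphensis, Zygana}.
Trait 3 (derived state 'yes') is shared by Platyeus, Xiphensis, and Zygana — a synapomorphy uniting that clade.
All ingroup taxa share the derived state 'yes' for Trait 4; it defines the ingroup but does not resolve relationships within it.
Most parsimonious ingroup topology: ((Acroensis,((Xiphensis,Zygana),Platyeus)),Ophiensis).
Changes per character on this tree: Trait 1: 1; Trait 2: 1; Trait 3: 1; Trait 4: 1.
Total = 4.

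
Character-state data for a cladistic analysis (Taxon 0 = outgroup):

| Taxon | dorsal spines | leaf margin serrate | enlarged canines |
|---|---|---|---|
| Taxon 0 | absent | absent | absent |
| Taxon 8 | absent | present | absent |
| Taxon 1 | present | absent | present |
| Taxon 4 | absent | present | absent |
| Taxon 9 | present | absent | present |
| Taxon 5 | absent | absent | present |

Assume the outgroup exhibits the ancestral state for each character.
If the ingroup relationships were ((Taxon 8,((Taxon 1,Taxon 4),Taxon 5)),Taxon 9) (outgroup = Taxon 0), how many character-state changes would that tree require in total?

7

Map each character onto ((Taxon 8,((Taxon 1,Taxon 4),Taxon 5)),Taxon 9) (rooted by Taxon 0) and count the minimum state changes it requires (Fitch parsimony):
dorsal spines: 2; leaf margin serrate: 2; enlarged canines: 3.
Total tree length = 7.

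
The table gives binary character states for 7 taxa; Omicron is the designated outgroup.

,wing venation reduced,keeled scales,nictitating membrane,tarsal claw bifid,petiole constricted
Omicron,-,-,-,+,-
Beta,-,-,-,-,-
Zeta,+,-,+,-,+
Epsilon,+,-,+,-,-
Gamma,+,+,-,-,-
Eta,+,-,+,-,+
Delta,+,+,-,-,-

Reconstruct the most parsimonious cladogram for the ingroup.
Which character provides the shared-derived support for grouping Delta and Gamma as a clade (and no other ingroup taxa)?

keeled scales

Character polarity is set by the outgroup: the derived state is whichever differs from the outgroup's state, so for tarsal claw bifid the derived state is '-', and for the remaining characters it is '+'.
Only Delta, Epsilon, Eta, Gamma, and Zeta show the derived state '+' for wing venation reduced, supporting them as a clade.
keeled scales: derived state '+' in Delta and Gamma only — synapomorphy for {Delta, Gamma}.
nictitating membrane (derived state '+') is shared by Epsilon, Eta, and Zeta — a synapomorphy uniting that clade.
tarsal claw bifid (derived state '-') is shared by all ingroup taxa — unites the whole ingroup.
petiole constricted: derived state '+' in Eta and Zeta only — synapomorphy for {Eta, Zeta}.
Most parsimonious ingroup topology: (Beta,(((Zeta,Eta),Epsilon),(Gamma,Delta))).
The clade {Delta, Gamma} is supported by keeled scales: its derived state '+' occurs in exactly those taxa and in no other taxon (including the outgroup).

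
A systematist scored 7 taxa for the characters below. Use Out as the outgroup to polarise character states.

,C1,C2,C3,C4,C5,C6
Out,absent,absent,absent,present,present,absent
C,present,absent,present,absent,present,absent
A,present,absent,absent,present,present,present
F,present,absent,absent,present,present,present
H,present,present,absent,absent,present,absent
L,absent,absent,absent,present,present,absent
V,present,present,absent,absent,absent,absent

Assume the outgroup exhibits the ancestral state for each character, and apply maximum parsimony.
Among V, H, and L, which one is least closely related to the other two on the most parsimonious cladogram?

L

Character polarity is set by the outgroup: the derived state is whichever differs from the outgroup's state, so for C4, C5 the derived state is 'absent', and for the remaining characters it is 'present'.
C1: derived state 'present' in A, C, F, H, and V only — synapomorphy for {A, C, F, H, V}.
C2 (derived state 'present') is shared by H and V — a synapomorphy uniting that clade.
C3 (derived state 'present') is unique to C (autapomorphy; uninformative for grouping).
C4: derived state 'absent' in C, H, and V only — synapomorphy for {C, H, V}.
C5: derived state 'absent' in V only — an autapomorphy, so it tells us nothing about relationships among taxa.
Only A and F show the derived state 'present' for C6, supporting them as a clade.
Most parsimonious ingroup topology: (((C,(H,V)),(A,F)),L).
H and V share a more recent common ancestor with each other than either does with L, so L is the least closely related of the three.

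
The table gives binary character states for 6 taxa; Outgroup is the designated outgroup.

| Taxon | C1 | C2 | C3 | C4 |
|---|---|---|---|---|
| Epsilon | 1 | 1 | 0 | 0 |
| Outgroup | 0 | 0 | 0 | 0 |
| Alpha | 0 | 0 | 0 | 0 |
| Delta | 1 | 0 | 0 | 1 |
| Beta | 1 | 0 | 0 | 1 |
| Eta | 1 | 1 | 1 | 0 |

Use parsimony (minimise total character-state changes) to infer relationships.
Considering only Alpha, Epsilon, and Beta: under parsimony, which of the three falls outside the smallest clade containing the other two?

The outgroup has state '0' for every character, so '1' is the derived state throughout.
Only Beta, Delta, Epsilon, and Eta show the derived state '1' for C1, supporting them as a clade.
C2: derived state '1' in Epsilon and Eta only — synapomorphy for {Epsilon, Eta}.
C3 (derived state '1') is unique to Eta (autapomorphy; uninformative for grouping).
Only Beta and Delta show the derived state '1' for C4, supporting them as a clade.
Most parsimonious ingroup topology: (((Delta,Beta),(Eta,Epsilon)),Alpha).
Beta and Epsilon share a more recent common ancestor with each other than either does with Alpha, so Alpha is the least closely related of the three.

Alpha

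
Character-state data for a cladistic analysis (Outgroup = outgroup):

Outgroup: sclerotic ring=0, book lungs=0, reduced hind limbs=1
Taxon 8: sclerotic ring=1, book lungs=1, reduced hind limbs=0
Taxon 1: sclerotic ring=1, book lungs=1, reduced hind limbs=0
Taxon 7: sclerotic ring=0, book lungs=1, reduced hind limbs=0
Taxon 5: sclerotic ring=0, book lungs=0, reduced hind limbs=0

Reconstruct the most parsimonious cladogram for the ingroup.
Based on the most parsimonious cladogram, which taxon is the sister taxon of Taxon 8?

Character polarity is set by the outgroup: the derived state is whichever differs from the outgroup's state, so for reduced hind limbs the derived state is '0', and for the remaining characters it is '1'.
sclerotic ring (derived state '1') is shared by Taxon 1 and Taxon 8 — a synapomorphy uniting that clade.
book lungs (derived state '1') is shared by Taxon 1, Taxon 7, and Taxon 8 — a synapomorphy uniting that clade.
All ingroup taxa share the derived state '0' for reduced hind limbs; it defines the ingroup but does not resolve relationships within it.
Most parsimonious ingroup topology: (((Taxon 8,Taxon 1),Taxon 7),Taxon 5).
Taxon 8 and Taxon 1 form a cherry on this tree, so they are sister taxa.

Taxon 1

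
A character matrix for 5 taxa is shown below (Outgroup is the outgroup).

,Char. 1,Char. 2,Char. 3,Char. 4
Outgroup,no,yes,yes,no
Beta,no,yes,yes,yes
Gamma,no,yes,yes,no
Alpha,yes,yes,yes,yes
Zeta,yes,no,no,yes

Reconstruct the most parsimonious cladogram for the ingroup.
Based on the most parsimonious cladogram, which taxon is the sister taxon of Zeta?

Alpha

Character polarity is set by the outgroup: the derived state is whichever differs from the outgroup's state, so for Char. 2, Char. 3 the derived state is 'no', and for the remaining characters it is 'yes'.
Only Alpha and Zeta show the derived state 'yes' for Char. 1, supporting them as a clade.
Char. 2 (derived state 'no') is unique to Zeta (autapomorphy; uninformative for grouping).
Char. 3 (derived state 'no') is unique to Zeta (autapomorphy; uninformative for grouping).
Char. 4 (derived state 'yes') is shared by Alpha, Beta, and Zeta — a synapomorphy uniting that clade.
Most parsimonious ingroup topology: ((Beta,(Alpha,Zeta)),Gamma).
Zeta and Alpha form a cherry on this tree, so they are sister taxa.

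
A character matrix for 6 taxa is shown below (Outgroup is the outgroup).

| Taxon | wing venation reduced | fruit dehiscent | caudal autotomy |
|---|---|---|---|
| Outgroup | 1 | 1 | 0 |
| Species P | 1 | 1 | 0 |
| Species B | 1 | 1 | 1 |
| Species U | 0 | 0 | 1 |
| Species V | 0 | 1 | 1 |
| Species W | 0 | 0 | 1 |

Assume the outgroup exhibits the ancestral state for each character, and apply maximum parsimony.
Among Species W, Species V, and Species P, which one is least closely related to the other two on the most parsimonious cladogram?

Character polarity is set by the outgroup: the derived state is whichever differs from the outgroup's state, so for wing venation reduced, fruit dehiscent the derived state is '0', and for the remaining characters it is '1'.
wing venation reduced: derived state '0' in Species U, Species V, and Species W only — synapomorphy for {Species U, Species V, Species W}.
Only Species U and Species W show the derived state '0' for fruit dehiscent, supporting them as a clade.
Only Species B, Species U, Species V, and Species W show the derived state '1' for caudal autotomy, supporting them as a clade.
Most parsimonious ingroup topology: (Species P,(Species B,((Species U,Species W),Species V))).
Species V and Species W share a more recent common ancestor with each other than either does with Species P, so Species P is the least closely related of the three.

Species P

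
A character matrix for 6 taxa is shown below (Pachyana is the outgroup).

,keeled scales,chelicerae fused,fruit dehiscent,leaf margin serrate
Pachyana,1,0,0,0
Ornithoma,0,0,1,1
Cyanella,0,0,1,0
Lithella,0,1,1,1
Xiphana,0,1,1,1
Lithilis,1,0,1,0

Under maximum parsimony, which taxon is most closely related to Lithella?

Xiphana

Character polarity is set by the outgroup: the derived state is whichever differs from the outgroup's state, so for keeled scales the derived state is '0', and for the remaining characters it is '1'.
keeled scales (derived state '0') is shared by Cyanella, Lithella, Ornithoma, and Xiphana — a synapomorphy uniting that clade.
chelicerae fused: derived state '1' in Lithella and Xiphana only — synapomorphy for {Lithella, Xiphana}.
fruit dehiscent (derived state '1') is shared by all ingroup taxa — unites the whole ingroup.
leaf margin serrate (derived state '1') is shared by Lithella, Ornithoma, and Xiphana — a synapomorphy uniting that clade.
Most parsimonious ingroup topology: (((Ornithoma,(Lithella,Xiphana)),Cyanella),Lithilis).
Lithella and Xiphana form a cherry on this tree, so they are sister taxa.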